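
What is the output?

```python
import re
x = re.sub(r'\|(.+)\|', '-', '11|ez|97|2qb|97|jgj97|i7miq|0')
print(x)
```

11-0

Matches: at [2:28] → '|ez|97|2qb|97|jgj97|i7miq|'.
`sub` substitutes '-' at each match site.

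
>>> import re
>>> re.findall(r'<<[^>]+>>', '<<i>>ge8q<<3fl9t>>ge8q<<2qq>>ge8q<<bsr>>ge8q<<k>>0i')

With no groups in the pattern, `findall` gives back each whole match — 5 here.

['<<i>>', '<<3fl9t>>', '<<2qq>>', '<<bsr>>', '<<k>>']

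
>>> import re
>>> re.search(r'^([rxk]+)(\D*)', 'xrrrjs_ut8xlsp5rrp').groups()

The match spans [0:9] → 'xrrrjs_ut'.
Captured: group 1 = 'xrrr', group 2 = 'js_ut'.

('xrrr', 'js_ut')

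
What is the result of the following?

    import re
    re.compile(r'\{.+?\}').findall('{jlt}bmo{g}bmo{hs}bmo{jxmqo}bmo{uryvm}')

Walking the string: at [0:5] → '{jlt}'; at [8:11] → '{g}'; at [14:18] → '{hs}'; at [21:28] → '{jxmqo}'; at [31:38] → '{uryvm}'.
With no groups in the pattern, `findall` gives back each whole match — 5 here.

['{jlt}', '{g}', '{hs}', '{jxmqo}', '{uryvm}']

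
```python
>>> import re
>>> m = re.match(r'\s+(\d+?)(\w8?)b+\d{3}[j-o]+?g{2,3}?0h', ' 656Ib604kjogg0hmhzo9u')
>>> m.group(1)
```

'656'

The match spans [0:16] → ' 656Ib604kjogg0h'.
Captured: group 1 = '656', group 2 = 'I'.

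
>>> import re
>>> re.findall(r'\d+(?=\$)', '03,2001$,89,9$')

['2001', '9']

Because the assertion is zero-width, the text it checks is not consumed and won't appear in the result.
Scanning left to right: at [3:7] → '2001'; at [12:13] → '9'.
Since nothing is captured, `findall` lists the 2 matched substrings directly.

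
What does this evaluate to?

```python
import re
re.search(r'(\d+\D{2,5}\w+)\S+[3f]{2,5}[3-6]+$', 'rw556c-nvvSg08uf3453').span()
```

(2, 20)

The pattern matches one or more of a digit, then 2 to 5 of a non-digit, then one or more of a word character (captured); then one or more of a non-whitespace character; then 2 to 5 of one of [3f], then one or more of a character in [3-6]; then anchored at the end.
`search` walks the string left to right and returns the first match it finds.
The match spans [2:20] → '556c-nvvSg08uf3453'.
Captured: group 1 = '556c-nvvSg08'.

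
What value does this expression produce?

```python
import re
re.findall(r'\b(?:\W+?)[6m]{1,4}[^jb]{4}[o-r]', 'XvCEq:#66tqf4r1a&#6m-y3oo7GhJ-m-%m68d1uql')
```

This matches a word boundary (`\b`, zero-width); then one or more of a non-word character (lazy) (non-capturing group); then 1 to 4 of one of [6m], then exactly 4 of any character except [jb], then a character in [o-r].
Matches: at [5:14] → ':#66tqf4r'; at [16:25] → '&#6m-y3oo'; at [31:40] → '-%m68d1uq'.
Since nothing is captured, `findall` lists the 3 matched substrings directly.

[':#66tqf4r', '&#6m-y3oo', '-%m68d1uq']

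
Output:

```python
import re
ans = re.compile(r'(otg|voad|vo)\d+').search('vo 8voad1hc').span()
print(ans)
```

(4, 9)

`search` walks the string left to right and returns the first match it finds.
The match spans [4:9] → 'voad1'.
Captured: group 1 = 'voad'.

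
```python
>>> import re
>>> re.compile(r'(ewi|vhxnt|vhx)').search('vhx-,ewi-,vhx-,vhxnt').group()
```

`search` walks the string left to right and returns the first match it finds.
The match spans [0:3] → 'vhx'.
Captured: group 1 = 'vhx'.

'vhx'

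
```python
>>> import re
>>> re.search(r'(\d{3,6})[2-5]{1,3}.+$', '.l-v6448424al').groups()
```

('644842',)

The match spans [4:13] → '6448424al'.
Captured: group 1 = '644842'.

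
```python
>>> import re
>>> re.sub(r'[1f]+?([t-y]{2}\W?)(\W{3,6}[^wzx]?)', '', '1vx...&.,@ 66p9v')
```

'66p9v'

Pattern: one or more of one of [1f] (lazy); then exactly 2 of a character in [t-y], then optionally a non-word character (captured); then 3 to 6 of a non-word character, then optionally any character except [wzx] (captured).
Matches: at [0:11] → '1vx...&.,@ '.
Each match is replaced by ''.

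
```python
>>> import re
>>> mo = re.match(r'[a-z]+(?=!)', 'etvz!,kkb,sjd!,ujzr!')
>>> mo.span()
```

(0, 4)

`re.match` won't scan ahead — the pattern has to work from the very first character.
The match spans [0:4] → 'etvz'.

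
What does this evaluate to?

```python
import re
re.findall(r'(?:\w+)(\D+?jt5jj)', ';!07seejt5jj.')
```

['ejt5jj']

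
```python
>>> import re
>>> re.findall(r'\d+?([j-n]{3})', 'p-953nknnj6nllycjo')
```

['nkn', 'nll']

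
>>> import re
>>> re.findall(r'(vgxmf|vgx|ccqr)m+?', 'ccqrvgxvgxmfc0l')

['vgx']

`findall` collects group 1 from the one match (1 total).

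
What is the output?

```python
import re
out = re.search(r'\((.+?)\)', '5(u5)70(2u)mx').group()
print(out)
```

(u5)

Lazy quantifiers expand one character at a time until the remainder of the pattern can match.
The match spans [1:5] → '(u5)'.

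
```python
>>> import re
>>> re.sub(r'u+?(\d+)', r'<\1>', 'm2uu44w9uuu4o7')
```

'm2<44>w9<4>o7'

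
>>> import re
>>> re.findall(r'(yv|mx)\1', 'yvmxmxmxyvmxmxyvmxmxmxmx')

['mx', 'mx', 'mx', 'mx']

The backreference `\1` re-matches whatever the first group consumed, character for character.
One capturing group, so `findall` returns just the captured substring from each match — 4 in all.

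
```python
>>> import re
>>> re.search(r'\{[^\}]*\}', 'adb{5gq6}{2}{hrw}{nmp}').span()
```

`re.search` tries every starting position until one works.
The match spans [3:9] → '{5gq6}'.

(3, 9)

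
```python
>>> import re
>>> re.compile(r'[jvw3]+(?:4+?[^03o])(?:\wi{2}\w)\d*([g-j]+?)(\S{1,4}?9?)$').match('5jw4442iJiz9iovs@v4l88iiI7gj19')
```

None

This matches one or more of one of [jvw3]; then one or more of the literal '4' (lazy), then any character except [03o] (non-capturing group); then a word character, then exactly 2 of a literal 'i', then a word character (non-capturing group); then zero or more of a digit; then one or more of a character in [g-j] (lazy) (captured); then 1 to 4 of a non-whitespace character (lazy), then optionally the literal '9' (captured); then anchored at the end.
With `match`, the pattern is implicitly anchored at the beginning.
Here the string doesn't start with a match, so the call returns None.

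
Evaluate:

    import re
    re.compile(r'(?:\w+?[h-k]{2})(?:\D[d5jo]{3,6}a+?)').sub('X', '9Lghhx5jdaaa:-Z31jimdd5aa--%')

'Xaa:-Xa--%'

This matches one or more of a word character (lazy), then exactly 2 of a character in [h-k] (non-capturing group); then a non-digit, then 3 to 6 of one of [d5jo], then one or more of a literal 'a' (lazy) (non-capturing group).
Matches: at [0:10] → '9Lghhx5jda'; at [14:24] → 'Z31jimdd5a'.
Each match is replaced by 'X'.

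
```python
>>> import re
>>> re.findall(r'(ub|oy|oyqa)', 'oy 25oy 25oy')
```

['oy', 'oy', 'oy']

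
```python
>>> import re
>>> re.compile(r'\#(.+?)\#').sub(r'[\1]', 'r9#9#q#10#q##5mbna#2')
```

'r9[9]q[10]q[#5mbna]2'

With the lazy modifier that quantifier settles for the fewest repetitions that let the rest of the pattern succeed (the atoms after it are unaffected and can still be greedy).
Matches: at [2:5] → '#9#'; at [6:10] → '#10#'; at [11:19] → '##5mbna#'.
`\1` in the replacement pulls in group 1's text for each match.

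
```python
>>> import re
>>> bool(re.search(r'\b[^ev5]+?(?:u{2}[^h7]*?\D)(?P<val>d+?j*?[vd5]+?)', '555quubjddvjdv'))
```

The pattern matches a word boundary (`\b`, zero-width); then one or more of any character except [ev5] (lazy); then exactly 2 of the literal 'u', then zero or more of any character except [h7] (lazy), then a non-digit (non-capturing group); then one or more of a literal 'd' (lazy), then zero or more of a literal 'j' (lazy), then one or more of one of [vd5] (lazy) (captured as 'val').
`search` walks the string left to right and returns the first match it finds.
Here nothing in the string fits, so the call returns None, and `bool(None)` is False.

False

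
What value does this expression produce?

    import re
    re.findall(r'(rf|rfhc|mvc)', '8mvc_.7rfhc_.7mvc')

`|` is ordered: at each position the engine commits to the first alternative that works.
One capturing group, so `findall` returns just the captured substring from each match — 3 in all.

['mvc', 'rf', 'mvc']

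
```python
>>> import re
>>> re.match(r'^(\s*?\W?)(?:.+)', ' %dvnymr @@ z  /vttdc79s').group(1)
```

' '

The match spans [0:24] → ' %dvnymr @@ z  /vttdc79s'.
Captured: group 1 = ' '.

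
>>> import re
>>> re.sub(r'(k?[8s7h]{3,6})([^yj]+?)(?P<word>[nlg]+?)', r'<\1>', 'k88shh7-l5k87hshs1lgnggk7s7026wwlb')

'<k88shh7>5<k87hshs>gngg<k7s7>b'

Because the quantifier is non-greedy, it stops expanding at the earliest point where the rest of the pattern can succeed.
The replacement refers to a captured group, so each match is rewritten using its own captured text.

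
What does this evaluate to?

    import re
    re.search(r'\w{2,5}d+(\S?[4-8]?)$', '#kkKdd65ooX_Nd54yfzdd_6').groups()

('_6',)

This matches 2 to 5 of a word character, then one or more of a literal 'd'; then optionally a non-whitespace character, then optionally a character in [4-8] (captured); then anchored at the end.
`search` walks the string left to right and returns the first match it finds.
The match spans [14:23] → '54yfzdd_6'.
Captured: group 1 = '_6'.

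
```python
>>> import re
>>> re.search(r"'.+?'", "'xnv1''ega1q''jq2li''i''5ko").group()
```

With the lazy modifier that quantifier settles for the fewest repetitions that let the rest of the pattern succeed (the atoms after it are unaffected and can still be greedy).
The match spans [0:6] → "'xnv1'".

"'xnv1'"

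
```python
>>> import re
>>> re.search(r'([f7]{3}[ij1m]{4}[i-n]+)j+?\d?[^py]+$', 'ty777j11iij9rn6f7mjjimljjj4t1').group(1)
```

The pattern matches exactly 3 of one of [f7], then exactly 4 of one of [ij1m], then one or more of a character in [i-n] (captured); then one or more of a literal 'j' (lazy), then optionally a digit, then one or more of any character except [py]; then anchored at the end.
`re.search` scans for the first position where the pattern succeeds.
The match spans [2:29] → '777j11iij9rn6f7mjjimljjj4t1'.
Captured: group 1 = '777j11ii'.

'777j11ii'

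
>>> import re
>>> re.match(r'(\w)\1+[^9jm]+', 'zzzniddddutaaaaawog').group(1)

'z'

`\1` is not a pattern — it's the concrete string captured by group 1, re-applied verbatim.
`re.match` only tries the pattern at the start of the string.
The match spans [0:19] → 'zzzniddddutaaaaawog'.
Captured: group 1 = 'z'.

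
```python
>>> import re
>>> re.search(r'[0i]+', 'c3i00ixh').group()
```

This matches one or more of one of [0i].
`re.search` tries every starting position until one works.
The match spans [2:6] → 'i00i'.

'i00i'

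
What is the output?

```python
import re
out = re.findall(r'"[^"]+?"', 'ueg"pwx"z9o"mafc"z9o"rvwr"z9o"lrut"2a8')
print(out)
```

['"pwx"', '"mafc"', '"rvwr"', '"lrut"']

Scanning left to right: at [3:8] → '"pwx"'; at [11:17] → '"mafc"'; at [20:26] → '"rvwr"'; at [29:35] → '"lrut"'.
Since nothing is captured, `findall` lists the 4 matched substrings directly.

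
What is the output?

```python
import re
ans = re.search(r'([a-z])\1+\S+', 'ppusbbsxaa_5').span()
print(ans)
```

A backreference is literal: `\1` must see the identical characters the first group matched.
`re.search` scans for the first position where the pattern succeeds.
The match spans [0:12] → 'ppusbbsxaa_5'.
Captured: group 1 = 'p'.

(0, 12)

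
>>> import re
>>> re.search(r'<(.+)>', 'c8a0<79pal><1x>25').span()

The match spans [4:15] → '<79pal><1x>'.

(4, 15)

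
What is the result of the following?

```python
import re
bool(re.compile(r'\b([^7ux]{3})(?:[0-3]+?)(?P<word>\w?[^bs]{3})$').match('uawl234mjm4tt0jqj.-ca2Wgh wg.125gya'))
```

The pattern matches a word boundary (`\b`, zero-width); then exactly 3 of any character except [7ux] (captured); then one or more of a character in [0-3] (lazy) (non-capturing group); then optionally a word character, then exactly 3 of any character except [bs] (captured as 'word'); then anchored at the end.
`re.match` only tries the pattern at the start of the string.
Here the string doesn't start with a match, so the call returns None, and `bool(None)` is False.

False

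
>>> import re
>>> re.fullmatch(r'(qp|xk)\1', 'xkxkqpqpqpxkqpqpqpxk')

None

`fullmatch` succeeds only if the pattern covers the string from start to end.
Here the pattern can't cover the whole string, so the call returns None.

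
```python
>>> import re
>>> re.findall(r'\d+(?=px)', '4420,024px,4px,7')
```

['024', '4']

Lookahead/lookbehind check context without consuming it, so the matched span excludes the asserted characters.
Since nothing is captured, `findall` lists the 2 matched substrings directly.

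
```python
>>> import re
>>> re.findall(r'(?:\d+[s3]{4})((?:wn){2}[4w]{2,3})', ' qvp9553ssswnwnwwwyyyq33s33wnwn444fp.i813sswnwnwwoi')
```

Pattern: one or more of a digit, then exactly 4 of one of [s3] (non-capturing group); then the literal 'wn' repeated 2 times, then 2 to 3 of one of [4w] (captured).
Matches: at [4:18] match '9553ssswnwnwww', group 1 = 'wnwnwww'; at [22:34] match '33s33wnwn444', group 1 = 'wnwn444'.
One capturing group, so `findall` returns just the captured substring from each match — 2 in all.

['wnwnwww', 'wnwn444']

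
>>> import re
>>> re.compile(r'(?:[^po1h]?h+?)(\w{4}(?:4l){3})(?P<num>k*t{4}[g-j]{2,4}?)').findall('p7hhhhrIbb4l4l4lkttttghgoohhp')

A `+?`/`*?`/`{m,n}?` starts at its minimum and grows only as far as needed for what follows to match.
With 2 capturing groups, `findall` returns a 2-tuple per match.

[('rIbb4l4l4l', 'kttttgh')]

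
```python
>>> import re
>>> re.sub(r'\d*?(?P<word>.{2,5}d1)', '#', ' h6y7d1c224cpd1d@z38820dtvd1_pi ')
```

'#c#d@z#_pi '

This matches zero or more of a digit (lazy); then 2 to 5 of any character, then the literal 'd1' (captured as 'word').
Every occurrence is swapped for '#'.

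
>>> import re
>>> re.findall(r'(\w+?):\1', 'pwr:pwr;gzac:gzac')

['pwr', 'gzac']

`\1` has to match the exact text group 1 already captured.
Walking the string: at [0:7] match 'pwr:pwr', group 1 = 'pwr'; at [8:17] match 'gzac:gzac', group 1 = 'gzac'.
With a single group, `findall` returns only what that group captured — 2 items.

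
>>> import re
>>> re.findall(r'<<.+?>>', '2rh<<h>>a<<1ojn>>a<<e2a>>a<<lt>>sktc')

['<<h>>', '<<1ojn>>', '<<e2a>>', '<<lt>>']

Walking the string: at [3:8] → '<<h>>'; at [9:17] → '<<1ojn>>'; at [18:25] → '<<e2a>>'; at [26:32] → '<<lt>>'.
No capturing groups, so `findall` returns the 4 full match strings.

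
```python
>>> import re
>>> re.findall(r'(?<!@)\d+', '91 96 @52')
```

['91', '96', '2']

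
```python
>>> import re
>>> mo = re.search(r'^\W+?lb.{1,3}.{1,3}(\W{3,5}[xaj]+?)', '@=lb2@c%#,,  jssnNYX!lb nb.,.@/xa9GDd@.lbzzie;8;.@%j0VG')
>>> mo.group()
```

'@=lb2@c%#,,  j'

Pattern: anchored at the start of the string; then one or more of a non-word character (lazy); then the literal 'lb', then 1 to 3 of any character, then 1 to 3 of any character; then 3 to 5 of a non-word character, then one or more of one of [xaj] (lazy) (captured).
`re.search` tries every starting position until one works.
The match spans [0:14] → '@=lb2@c%#,,  j'.
Captured: group 1 = ',  j'.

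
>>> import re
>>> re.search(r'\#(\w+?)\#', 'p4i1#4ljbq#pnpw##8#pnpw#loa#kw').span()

(4, 11)

Unlike `match`, `search` isn't anchored — it looks for the pattern anywhere in the string.
The match spans [4:11] → '#4ljbq#'.
Captured: group 1 = '4ljbq'.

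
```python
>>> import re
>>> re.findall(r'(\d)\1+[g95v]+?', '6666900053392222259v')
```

['6', '0', '3', '2']

A backreference is literal: `\1` must see the identical characters the first group matched.
Because there's exactly one group, `findall` drops the full match and keeps group 1 from each hit.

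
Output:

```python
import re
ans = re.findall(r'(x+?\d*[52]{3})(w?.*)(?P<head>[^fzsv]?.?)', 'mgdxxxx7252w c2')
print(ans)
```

[('xxxx7252', 'w c2', '')]

The pattern matches one or more of the literal 'x' (lazy), then zero or more of a digit, then exactly 3 of one of [52] (captured); then optionally the literal 'w', then zero or more of any character (captured); then optionally any character except [fzsv], then optionally any character (captured as 'head').
Scanning left to right: at [3:15] match 'xxxx7252w c2', groups = ('xxxx7252', 'w c2', '').
`findall` packs the 3 group values into a tuple for every match.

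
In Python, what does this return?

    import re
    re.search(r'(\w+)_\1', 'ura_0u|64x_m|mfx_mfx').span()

(13, 20)

`\1` has to match the exact text group 1 already captured.
`search` walks the string left to right and returns the first match it finds.
The match spans [13:20] → 'mfx_mfx'.
Captured: group 1 = 'mfx'.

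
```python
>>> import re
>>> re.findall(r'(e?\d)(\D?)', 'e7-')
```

The pattern matches optionally the literal 'e', then a digit (captured); then optionally a non-digit (captured).
Matches: at [0:3] match 'e7-', groups = ('e7', '-').
2 groups means the one result is a tuple of 2 captured strings — 1 here.

[('e7', '-')]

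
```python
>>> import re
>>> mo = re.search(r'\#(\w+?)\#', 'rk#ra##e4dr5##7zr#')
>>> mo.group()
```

'#ra#'

Unlike `match`, `search` isn't anchored — it looks for the pattern anywhere in the string.
The match spans [2:6] → '#ra#'.
Captured: group 1 = 'ra'.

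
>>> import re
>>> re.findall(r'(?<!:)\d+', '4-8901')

['4', '8901']

The negative lookaround is zero-width — it rules out positions where the adjacent text would match, without consuming anything.
Matches: at [0:1] → '4'; at [2:6] → '8901'.
With no groups in the pattern, `findall` gives back each whole match — 2 here.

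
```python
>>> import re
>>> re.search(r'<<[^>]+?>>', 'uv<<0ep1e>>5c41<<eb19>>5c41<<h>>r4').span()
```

`re.search` scans for the first position where the pattern succeeds.
The match spans [2:11] → '<<0ep1e>>'.

(2, 11)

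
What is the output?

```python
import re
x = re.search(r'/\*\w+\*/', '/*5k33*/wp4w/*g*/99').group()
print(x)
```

The match spans [0:8] → '/*5k33*/'.

/*5k33*/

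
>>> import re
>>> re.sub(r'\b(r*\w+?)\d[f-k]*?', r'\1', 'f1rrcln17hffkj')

Pattern: a word boundary (`\b`, zero-width); then zero or more of the literal 'r', then one or more of a word character (lazy) (captured); then a digit, then zero or more of a character in [f-k] (lazy).
Lazy quantifiers expand one character at a time until the remainder of the pattern can match.
Matches: at [0:2] → 'f1'.
The replacement refers to a captured group, so each match is rewritten using its own captured text.

'frrcln17hffkj'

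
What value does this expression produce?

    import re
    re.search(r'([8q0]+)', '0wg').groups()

This matches one or more of one of [8q0] (captured).
`re.search` tries every starting position until one works.
The match spans [0:1] → '0'.
Captured: group 1 = '0'.

('0',)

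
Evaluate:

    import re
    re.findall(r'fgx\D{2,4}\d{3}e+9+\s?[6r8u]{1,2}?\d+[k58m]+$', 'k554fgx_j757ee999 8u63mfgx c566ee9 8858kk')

['fgx c566ee9 8858kk']

Pattern: the literal 'fgx', then 2 to 4 of a non-digit, then exactly 3 of a digit; then one or more of the literal 'e', then one or more of the literal '9', then optionally whitespace; then 1 to 2 of one of [6r8u] (lazy), then one or more of a digit, then one or more of one of [k58m]; then anchored at the end.
Walking the string: at [23:41] → 'fgx c566ee9 8858kk'.
`findall` yields the raw match text (1 of them) because the pattern has no groups.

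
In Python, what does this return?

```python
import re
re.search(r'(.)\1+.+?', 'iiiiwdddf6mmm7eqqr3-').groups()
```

The backreference `\1` re-matches whatever the first group consumed, character for character.
`re.search` scans for the first position where the pattern succeeds.
The match spans [0:5] → 'iiiiw'.
Captured: group 1 = 'i'.

('i',)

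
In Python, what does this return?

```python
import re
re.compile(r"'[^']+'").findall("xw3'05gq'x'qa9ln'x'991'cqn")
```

["'05gq'", "'qa9ln'", "'991'"]

Scanning left to right: at [3:9] → "'05gq'"; at [10:17] → "'qa9ln'"; at [18:23] → "'991'".
Since nothing is captured, `findall` lists the 3 matched substrings directly.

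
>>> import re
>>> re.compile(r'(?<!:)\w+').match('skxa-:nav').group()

`re.match` only tries the pattern at the start of the string.
The match spans [0:4] → 'skxa'.

'skxa'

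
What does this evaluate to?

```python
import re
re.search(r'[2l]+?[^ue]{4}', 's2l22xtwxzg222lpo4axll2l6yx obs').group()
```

'2l22x'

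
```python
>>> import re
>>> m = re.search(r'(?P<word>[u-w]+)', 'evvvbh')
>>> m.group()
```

'vvv'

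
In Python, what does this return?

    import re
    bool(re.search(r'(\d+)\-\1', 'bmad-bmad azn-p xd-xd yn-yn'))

False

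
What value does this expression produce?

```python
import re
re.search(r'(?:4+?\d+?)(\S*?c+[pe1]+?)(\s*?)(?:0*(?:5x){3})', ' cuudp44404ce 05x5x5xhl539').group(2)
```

The match spans [6:21] → '44404ce 05x5x5x'.
Captured: group 1 = '404ce', group 2 = ' '.

' '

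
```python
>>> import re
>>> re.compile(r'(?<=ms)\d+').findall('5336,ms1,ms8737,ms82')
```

['1', '8737', '82']

Lookahead/lookbehind check context without consuming it, so the matched span excludes the asserted characters.
Matches: at [7:8] → '1'; at [11:15] → '8737'; at [18:20] → '82'.
No capturing groups, so `findall` returns the 3 full match strings.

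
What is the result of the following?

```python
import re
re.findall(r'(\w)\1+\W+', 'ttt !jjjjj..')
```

`\1` is not a pattern — it's the concrete string captured by group 1, re-applied verbatim.
Walking the string: at [0:5] match 'ttt !', group 1 = 't'; at [5:12] match 'jjjjj..', group 1 = 'j'.
`findall` collects group 1 from each match (2 total).

['t', 'j']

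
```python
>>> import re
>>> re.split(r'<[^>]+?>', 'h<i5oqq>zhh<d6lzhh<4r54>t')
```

Matches to split on: at [1:8] → '<i5oqq>'; at [11:24] → '<d6lzhh<4r54>'.
Each match becomes a cut point; 3 segments remain.

['h', 'zhh', 't']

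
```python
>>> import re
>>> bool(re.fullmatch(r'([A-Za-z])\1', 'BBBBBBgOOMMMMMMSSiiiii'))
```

`fullmatch` succeeds only if the pattern covers the string from start to end.
Here there's no way to consume every character, so the call returns None, and `bool(None)` is False.

False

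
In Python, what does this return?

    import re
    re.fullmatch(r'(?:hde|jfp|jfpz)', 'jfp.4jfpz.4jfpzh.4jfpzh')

`re.fullmatch` requires the pattern to consume the entire string.
Here the pattern can't cover the whole string, so the call returns None.

None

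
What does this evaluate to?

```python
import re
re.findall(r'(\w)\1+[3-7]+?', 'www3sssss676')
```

['w', 's']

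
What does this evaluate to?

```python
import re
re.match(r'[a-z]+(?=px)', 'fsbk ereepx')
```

With `match`, the pattern is implicitly anchored at the beginning.
Here the pattern fails at index 0, so the call returns None.

None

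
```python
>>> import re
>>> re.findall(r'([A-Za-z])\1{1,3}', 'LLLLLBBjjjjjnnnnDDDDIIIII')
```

['L', 'B', 'j', 'n', 'D', 'I']

`\1` is not a pattern — it's the concrete string captured by group 1, re-applied verbatim.
Matches: at [0:4] match 'LLLL', group 1 = 'L'; at [5:7] match 'BB', group 1 = 'B'; at [7:11] match 'jjjj', group 1 = 'j'; at [12:16] match 'nnnn', group 1 = 'n'; at [16:20] match 'DDDD', group 1 = 'D'; ….
Because there's exactly one group, `findall` drops the full match and keeps group 1 from each hit.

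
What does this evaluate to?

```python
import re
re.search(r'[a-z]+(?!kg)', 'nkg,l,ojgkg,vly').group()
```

'nkg'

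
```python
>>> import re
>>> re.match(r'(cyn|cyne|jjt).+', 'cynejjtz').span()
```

With `match`, the pattern is implicitly anchored at the beginning.
The match spans [0:8] → 'cynejjtz'.

(0, 8)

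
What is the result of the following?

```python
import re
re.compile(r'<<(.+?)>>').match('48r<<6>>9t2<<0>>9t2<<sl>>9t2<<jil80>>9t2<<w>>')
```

`match` is anchored at position 0; if the pattern doesn't fit there, it returns None.
Here the pattern fails at index 0, so the call returns None.

None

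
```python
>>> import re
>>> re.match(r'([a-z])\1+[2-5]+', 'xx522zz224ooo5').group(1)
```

`\1` has to match the exact text group 1 already captured.
`match` is anchored at position 0; if the pattern doesn't fit there, it returns None.
The match spans [0:5] → 'xx522'.
Captured: group 1 = 'x'.

'x'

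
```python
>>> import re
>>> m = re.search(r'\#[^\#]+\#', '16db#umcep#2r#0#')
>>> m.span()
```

(4, 11)

Unlike `match`, `search` isn't anchored — it looks for the pattern anywhere in the string.
The match spans [4:11] → '#umcep#'.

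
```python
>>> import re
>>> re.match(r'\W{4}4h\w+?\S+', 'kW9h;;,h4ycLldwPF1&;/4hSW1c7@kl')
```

`match` is anchored at position 0; if the pattern doesn't fit there, it returns None.
Here the pattern fails at index 0, so the call returns None.

None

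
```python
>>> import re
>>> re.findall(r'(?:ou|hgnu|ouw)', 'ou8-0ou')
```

Scanning left to right: at [0:2] → 'ou'; at [5:7] → 'ou'.
Since nothing is captured, `findall` lists the 2 matched substrings directly.

['ou', 'ou']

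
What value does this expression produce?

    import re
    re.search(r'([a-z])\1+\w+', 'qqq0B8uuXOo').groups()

('q',)

A backreference is literal: `\1` must see the identical characters the first group matched.
`search` walks the string left to right and returns the first match it finds.
The match spans [0:11] → 'qqq0B8uuXOo'.
Captured: group 1 = 'q'.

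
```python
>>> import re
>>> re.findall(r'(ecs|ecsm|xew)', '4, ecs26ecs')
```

['ecs', 'ecs']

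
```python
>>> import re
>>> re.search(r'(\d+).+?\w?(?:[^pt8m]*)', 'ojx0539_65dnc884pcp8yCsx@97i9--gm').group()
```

'0539_65dnc'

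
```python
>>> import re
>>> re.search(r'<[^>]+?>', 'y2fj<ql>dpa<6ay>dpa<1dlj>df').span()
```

`re.search` scans for the first position where the pattern succeeds.
The match spans [4:8] → '<ql>'.

(4, 8)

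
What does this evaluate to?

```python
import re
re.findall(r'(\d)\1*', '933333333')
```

['9', '3']

`\1` is not a pattern — it's the concrete string captured by group 1, re-applied verbatim.
`findall` collects group 1 from each match (2 total).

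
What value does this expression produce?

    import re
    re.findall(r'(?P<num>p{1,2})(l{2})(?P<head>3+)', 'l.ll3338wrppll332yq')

The pattern matches 1 to 2 of a literal 'p' (captured as 'num'); then exactly 2 of a literal 'l' (captured); then one or more of a literal '3' (captured as 'head').
Matches: at [10:16] match 'ppll33', groups = ('pp', 'll', '33').
3 groups means the one result is a tuple of 3 captured strings — 1 here.

[('pp', 'll', '33')]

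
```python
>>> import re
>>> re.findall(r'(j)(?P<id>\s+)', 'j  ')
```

`findall` packs the 2 group values into a tuple for every match.

[('j', '  ')]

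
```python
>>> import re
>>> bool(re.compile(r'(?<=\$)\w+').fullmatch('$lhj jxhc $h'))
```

False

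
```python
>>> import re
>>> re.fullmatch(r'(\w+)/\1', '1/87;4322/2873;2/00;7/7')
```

None

`re.fullmatch` requires the pattern to consume the entire string.
Here there's no way to consume every character, so the call returns None.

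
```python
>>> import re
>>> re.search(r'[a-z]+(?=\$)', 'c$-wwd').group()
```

'c'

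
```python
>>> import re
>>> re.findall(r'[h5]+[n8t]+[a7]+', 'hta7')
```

This matches one or more of one of [h5]; then one or more of one of [n8t], then one or more of one of [a7].
Matches: at [0:4] → 'hta7'.
`findall` yields the raw match text (1 of them) because the pattern has no groups.

['hta7']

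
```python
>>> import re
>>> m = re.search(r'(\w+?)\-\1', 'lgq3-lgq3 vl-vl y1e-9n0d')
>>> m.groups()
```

The match spans [0:9] → 'lgq3-lgq3'.
Captured: group 1 = 'lgq3'.

('lgq3',)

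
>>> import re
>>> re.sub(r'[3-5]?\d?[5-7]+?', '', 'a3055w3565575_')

'aw_'

This matches optionally a character in [3-5], then optionally a digit; then one or more of a character in [5-7] (lazy).
Matches: at [1:4] → '305'; at [4:5] → '5'; at [6:9] → '356'; at [9:12] → '557'; at [12:13] → '5'.
Every occurrence is swapped for ''.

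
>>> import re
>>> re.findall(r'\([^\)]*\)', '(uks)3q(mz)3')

['(uks)', '(mz)']

Matches: at [0:5] → '(uks)'; at [7:11] → '(mz)'.
With no groups in the pattern, `findall` gives back each whole match — 2 here.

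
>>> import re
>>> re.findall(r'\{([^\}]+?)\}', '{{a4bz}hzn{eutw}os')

Matches: at [0:7] match '{{a4bz}', group 1 = '{a4bz'; at [10:16] match '{eutw}', group 1 = 'eutw'.
`findall` collects group 1 from each match (2 total).

['{a4bz', 'eutw']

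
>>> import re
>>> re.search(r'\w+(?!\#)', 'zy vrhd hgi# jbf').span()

(0, 2)

Because the assertion is negative and zero-width, positions next to the forbidden text are skipped.
The match spans [0:2] → 'zy'.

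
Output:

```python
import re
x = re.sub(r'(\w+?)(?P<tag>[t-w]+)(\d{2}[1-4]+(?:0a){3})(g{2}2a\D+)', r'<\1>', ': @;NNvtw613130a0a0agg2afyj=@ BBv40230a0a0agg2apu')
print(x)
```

: @;<NN>40230a0a0agg2apu

Because the quantifier is non-greedy, it stops expanding at the earliest point where the rest of the pattern can succeed.
The replacement refers to a captured group, so each match is rewritten using its own captured text.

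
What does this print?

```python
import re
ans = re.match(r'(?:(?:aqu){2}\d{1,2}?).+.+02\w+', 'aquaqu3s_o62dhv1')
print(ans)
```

`re.match` only tries the pattern at the start of the string.
Here the string doesn't start with a match, so the call returns None.

None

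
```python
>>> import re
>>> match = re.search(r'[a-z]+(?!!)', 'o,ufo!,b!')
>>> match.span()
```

(0, 1)

Because the assertion is negative and zero-width, positions next to the forbidden text are skipped.
`search` walks the string left to right and returns the first match it finds.
The match spans [0:1] → 'o'.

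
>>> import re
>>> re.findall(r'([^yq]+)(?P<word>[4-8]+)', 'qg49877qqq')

[('g4987', '7')]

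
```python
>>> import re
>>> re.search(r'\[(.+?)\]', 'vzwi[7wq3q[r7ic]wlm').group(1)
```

'7wq3q[r7ic'

`search` walks the string left to right and returns the first match it finds.
The match spans [4:16] → '[7wq3q[r7ic]'.
Captured: group 1 = '7wq3q[r7ic'.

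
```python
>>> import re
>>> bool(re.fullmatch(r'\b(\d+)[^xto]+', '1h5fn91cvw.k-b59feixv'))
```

False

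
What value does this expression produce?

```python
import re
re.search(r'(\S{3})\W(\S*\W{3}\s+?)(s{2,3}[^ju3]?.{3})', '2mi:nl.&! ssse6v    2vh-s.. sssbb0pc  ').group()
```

This matches exactly 3 of a non-whitespace character (captured); then a non-word character; then zero or more of a non-whitespace character, then exactly 3 of a non-word character, then one or more of whitespace (lazy) (captured); then 2 to 3 of a literal 's', then optionally any character except [ju3], then exactly 3 of any character (captured).
Unlike `match`, `search` isn't anchored — it looks for the pattern anywhere in the string.
The match spans [0:17] → '2mi:nl.&! ssse6v '.
Captured: group 1 = '2mi', group 2 = 'nl.&! ', group 3 = 'ssse6v '.

'2mi:nl.&! ssse6v '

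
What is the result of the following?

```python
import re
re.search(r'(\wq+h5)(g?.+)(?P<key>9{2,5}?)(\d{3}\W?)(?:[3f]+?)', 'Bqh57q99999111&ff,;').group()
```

A `+?`/`*?`/`{m,n}?` starts at its minimum and grows only as far as needed for what follows to match.
The match spans [0:16] → 'Bqh57q99999111&f'.

'Bqh57q99999111&f'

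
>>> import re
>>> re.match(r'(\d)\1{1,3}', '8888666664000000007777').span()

`match` is anchored at position 0; if the pattern doesn't fit there, it returns None.
The match spans [0:4] → '8888'.

(0, 4)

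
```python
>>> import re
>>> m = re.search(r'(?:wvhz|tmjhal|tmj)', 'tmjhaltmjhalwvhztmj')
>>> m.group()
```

Alternation tries branches left to right and keeps the first one that lets the overall match succeed at that position.
`re.search` tries every starting position until one works.
The match spans [0:6] → 'tmjhal'.

'tmjhal'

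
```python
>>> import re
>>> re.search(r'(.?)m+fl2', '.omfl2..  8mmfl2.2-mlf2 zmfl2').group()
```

The pattern matches optionally any character (captured); then one or more of the literal 'm', then the literal 'fl2'.
Unlike `match`, `search` isn't anchored — it looks for the pattern anywhere in the string.
The match spans [1:6] → 'omfl2'.
Captured: group 1 = 'o'.

'omfl2'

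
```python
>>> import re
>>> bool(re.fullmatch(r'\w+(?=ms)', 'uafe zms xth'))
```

False

`re.fullmatch` is like wrapping the pattern in `^…$` (in single-line mode).
Here there's no way to consume every character, so the call returns None, and `bool(None)` is False.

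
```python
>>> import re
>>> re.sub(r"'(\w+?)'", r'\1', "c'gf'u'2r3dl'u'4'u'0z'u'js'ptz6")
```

Matches: at [1:5] → "'gf'"; at [6:13] → "'2r3dl'"; at [14:17] → "'4'"; at [18:22] → "'0z'"; at [23:27] → "'js'".
`\1` in the replacement pulls in group 1's text for each match.

'cgfu2r3dlu4u0zujsptz6'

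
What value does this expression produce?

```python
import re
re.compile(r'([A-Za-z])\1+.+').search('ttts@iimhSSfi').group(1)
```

The backreference `\1` re-matches whatever the first group consumed, character for character.
Unlike `match`, `search` isn't anchored — it looks for the pattern anywhere in the string.
The match spans [0:13] → 'ttts@iimhSSfi'.
Captured: group 1 = 't'.

't'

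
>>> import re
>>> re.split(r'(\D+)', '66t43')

The group in the pattern means `split` returns the separators' captures alongside the pieces.

['66', 't', '43']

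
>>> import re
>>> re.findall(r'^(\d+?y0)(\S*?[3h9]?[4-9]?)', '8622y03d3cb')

Pattern: anchored at the start of the string; then one or more of a digit (lazy), then the literal 'y0' (captured); then zero or more of a non-whitespace character (lazy), then optionally one of [3h9], then optionally a character in [4-9] (captured).
With the lazy modifier that quantifier settles for the fewest repetitions that let the rest of the pattern succeed (the atoms after it are unaffected and can still be greedy).
Scanning left to right: at [0:7] match '8622y03', groups = ('8622y0', '3').
`findall` packs the 2 group values into a tuple for every match.

[('8622y0', '3')]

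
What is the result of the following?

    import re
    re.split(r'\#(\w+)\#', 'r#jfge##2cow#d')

Matches to split on: at [1:7] → '#jfge#'; at [7:13] → '#2cow#'.
With a capturing group present, the delimiter's captured portion is kept in the result list.

['r', 'jfge', '', '2cow', 'd']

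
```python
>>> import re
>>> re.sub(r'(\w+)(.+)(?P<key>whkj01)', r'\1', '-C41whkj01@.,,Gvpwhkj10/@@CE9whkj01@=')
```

The pattern matches one or more of a word character (captured); then one or more of any character (captured); then the literal 'whk', then the literal 'j01' (captured as 'key').
`\1` in the replacement pulls in group 1's text for each match.

'-C41whkj01@='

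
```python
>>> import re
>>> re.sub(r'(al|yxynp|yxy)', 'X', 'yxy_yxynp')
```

'X_X'

The regex engine tests alternatives in the order written; an earlier branch that matches wins even if a later one would match more.
Each match is replaced by 'X'.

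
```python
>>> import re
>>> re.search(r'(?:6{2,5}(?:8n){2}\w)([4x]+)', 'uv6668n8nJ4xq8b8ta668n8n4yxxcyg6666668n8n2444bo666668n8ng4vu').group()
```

This matches 2 to 5 of the literal '6', then the literal '8n' repeated 2 times, then a word character (non-capturing group); then one or more of one of [4x] (captured).
`re.search` scans for the first position where the pattern succeeds.
The match spans [2:12] → '6668n8nJ4x'.
Captured: group 1 = '4x'.

'6668n8nJ4x'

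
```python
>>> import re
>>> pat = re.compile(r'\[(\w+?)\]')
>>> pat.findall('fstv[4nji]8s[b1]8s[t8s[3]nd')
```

Matches: at [4:10] match '[4nji]', group 1 = '4nji'; at [12:16] match '[b1]', group 1 = 'b1'; at [22:25] match '[3]', group 1 = '3'.
One capturing group, so `findall` returns just the captured substring from each match — 3 in all.

['4nji', 'b1', '3']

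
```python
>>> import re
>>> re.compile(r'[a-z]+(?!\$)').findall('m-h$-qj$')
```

`(?!…)`/`(?<!…)` only lets a position through if the neighbouring text does NOT match; no characters are consumed.
With no groups in the pattern, `findall` gives back each whole match — 2 here.

['m', 'q']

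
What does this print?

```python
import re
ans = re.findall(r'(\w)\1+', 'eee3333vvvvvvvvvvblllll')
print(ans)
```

['e', '3', 'v', 'l']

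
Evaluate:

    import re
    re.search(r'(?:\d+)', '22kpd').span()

(0, 2)

Pattern: one or more of a digit (non-capturing group).
Unlike `match`, `search` isn't anchored — it looks for the pattern anywhere in the string.
The match spans [0:2] → '22'.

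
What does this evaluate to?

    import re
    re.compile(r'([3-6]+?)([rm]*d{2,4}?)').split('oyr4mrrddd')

The pattern matches one or more of a character in [3-6] (lazy) (captured); then zero or more of one of [rm], then 2 to 4 of a literal 'd' (lazy) (captured).
With a capturing group present, the delimiter's captured portion is kept in the result list.

['oyr', '4', 'mrrdd', 'd']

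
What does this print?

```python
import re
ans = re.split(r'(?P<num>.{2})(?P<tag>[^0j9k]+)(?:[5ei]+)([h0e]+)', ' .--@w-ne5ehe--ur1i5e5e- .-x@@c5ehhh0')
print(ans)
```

This matches exactly 2 of any character (captured as 'num'); then one or more of any character except [0j9k] (captured as 'tag'); then one or more of one of [5ei] (non-capturing group); then one or more of one of [h0e] (captured).
Matches to split on: at [0:37] → ' .--@w-ne5ehe--ur1i5e5e- .-x@@c5ehhh0'.
The group in the pattern means `split` returns the separators' captures alongside the pieces.

['', ' .', '--@w-ne5ehe--ur1i5e5e- .-x@@c5', 'hhh0', '']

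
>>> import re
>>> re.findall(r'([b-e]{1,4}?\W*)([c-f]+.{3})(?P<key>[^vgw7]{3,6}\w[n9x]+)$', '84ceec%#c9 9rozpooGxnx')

[('ceec%#', 'c9 9', 'rozpooGxnx')]

This matches 1 to 4 of a character in [b-e] (lazy), then zero or more of a non-word character (captured); then one or more of a character in [c-f], then exactly 3 of any character (captured); then 3 to 6 of any character except [vgw7], then a word character, then one or more of one of [n9x] (captured as 'key'); then anchored at the end.
Matches: at [2:22] match 'ceec%#c9 9rozpooGxnx', groups = ('ceec%#', 'c9 9', 'rozpooGxnx').
Multiple groups make `findall` return tuples — one 3-tuple for the one match.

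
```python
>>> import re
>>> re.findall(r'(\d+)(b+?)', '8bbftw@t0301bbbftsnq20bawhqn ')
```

[('8', 'b'), ('0301', 'b'), ('20', 'b')]

Pattern: one or more of a digit (captured); then one or more of a literal 'b' (lazy) (captured).
Walking the string: at [0:2] match '8b', groups = ('8', 'b'); at [8:13] match '0301b', groups = ('0301', 'b'); at [20:23] match '20b', groups = ('20', 'b').
`findall` packs the 2 group values into a tuple for every match.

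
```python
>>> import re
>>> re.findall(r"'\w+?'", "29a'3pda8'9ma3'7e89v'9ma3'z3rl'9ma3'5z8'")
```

["'3pda8'", "'7e89v'", "'z3rl'", "'5z8'"]

Walking the string: at [3:10] → "'3pda8'"; at [14:21] → "'7e89v'"; at [25:31] → "'z3rl'"; at [35:40] → "'5z8'".
Since nothing is captured, `findall` lists the 4 matched substrings directly.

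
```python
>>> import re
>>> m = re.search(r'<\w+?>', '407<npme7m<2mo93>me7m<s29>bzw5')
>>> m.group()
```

'<2mo93>'

Unlike `match`, `search` isn't anchored — it looks for the pattern anywhere in the string.
The match spans [10:17] → '<2mo93>'.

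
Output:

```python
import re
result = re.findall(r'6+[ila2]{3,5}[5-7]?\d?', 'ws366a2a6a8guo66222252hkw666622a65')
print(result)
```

['66a2a6', '66222252', '666622a65']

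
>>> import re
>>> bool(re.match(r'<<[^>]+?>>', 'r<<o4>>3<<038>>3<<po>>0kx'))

False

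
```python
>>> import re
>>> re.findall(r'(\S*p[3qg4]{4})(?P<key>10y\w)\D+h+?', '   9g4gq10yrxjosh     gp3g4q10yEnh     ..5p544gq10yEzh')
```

Multiple groups make `findall` return tuples — one 2-tuple for the one match.

[('gp3g4q', '10yE')]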